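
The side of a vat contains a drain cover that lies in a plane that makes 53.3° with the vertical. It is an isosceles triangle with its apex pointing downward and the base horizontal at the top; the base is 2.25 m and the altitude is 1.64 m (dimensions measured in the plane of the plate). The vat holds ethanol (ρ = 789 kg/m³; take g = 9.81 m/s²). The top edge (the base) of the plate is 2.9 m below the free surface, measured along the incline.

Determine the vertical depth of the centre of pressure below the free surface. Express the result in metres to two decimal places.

γ = ρg = 789 × 9.81 / 1000 = 7.74009 kN/m³.
The plate makes 53.3° with the vertical, i.e. θ = 90° − 53.3° = 36.7° to the horizontal. Measuring y along the incline from the free-surface line, vertical depth h = y·sinθ with sinθ = 0.597625.
With the apex down, the centroid sits h/3 = 1.64/3 = 0.546667 m below the base (the top edge), so y_c = 2.9 + 0.546667 = 3.44667 m and h_c = 3.44667 × 0.597625 = 2.05982 m.
A = ½ × 2.25 × 1.64 = 1.845 m².
Resultant F = γ·h_c·A = 7.74009 × 2.05982 × 1.845 = 29.4152 kN.
I_c = b·h³/36 = 2.25 × 1.64³/36 = 0.275684 m⁴.
Centre of pressure: y_p = y_c + I_c/(y_c·A) = 3.44667 + 0.275684/(3.44667 × 1.845) = 3.44667 + 0.0433526 = 3.49002 m along the plane.
Vertically, h_p = y_p·sinθ = 3.49002 × 0.597625 = 2.08572 m.

h_p = 2.09 m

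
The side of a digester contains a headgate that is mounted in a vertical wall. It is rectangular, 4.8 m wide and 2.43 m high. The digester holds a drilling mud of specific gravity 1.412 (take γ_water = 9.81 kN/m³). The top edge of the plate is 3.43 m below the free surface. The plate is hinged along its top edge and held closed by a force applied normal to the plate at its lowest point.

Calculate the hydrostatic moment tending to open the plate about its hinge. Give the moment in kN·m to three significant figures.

M ≈ 991 kN·m

γ = 1.412 × 9.81 = 13.85172 kN/m³.
The centroid lies 2.43/2 = 1.215 m below the top edge, so the centroid depth is h_c = 3.43 + 1.215 = 4.645 m.
A = 4.8 × 2.43 = 11.664 m².
Resultant F = γ·h_c·A = 13.85172 × 4.645 × 11.664 = 750.476 kN.
I_c = b·h³/12 = 4.8 × 2.43³/12 = 5.73956 m⁴.
Centre of pressure: y_p = y_c + I_c/(y_c·A) = 4.645 + 5.73956/(4.645 × 11.664) = 4.645 + 0.105936 = 4.75094 m along the plane.
The resultant acts 1.215 + 0.105936 = 1.32094 m (along the plate) below the hinge at the top edge, so the moment about the hinge is M = F × 1.32094 = 750.476 × 1.32094 = 991.334 kN·m.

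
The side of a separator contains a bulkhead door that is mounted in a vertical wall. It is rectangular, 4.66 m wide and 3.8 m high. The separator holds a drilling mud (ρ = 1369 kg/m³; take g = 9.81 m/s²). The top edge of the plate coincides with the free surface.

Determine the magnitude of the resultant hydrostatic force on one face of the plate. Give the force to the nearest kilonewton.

γ = ρg = 1369 × 9.81 / 1000 = 13.42989 kN/m³.
The centroid lies 3.8/2 = 1.9 m below the top edge, so the centroid depth is h_c = 1.9 m.
A = 4.66 × 3.8 = 17.708 m².
Resultant F = γ·h_c·A = 13.42989 × 1.9 × 17.708 = 451.851 kN.

F ≈ 452 kN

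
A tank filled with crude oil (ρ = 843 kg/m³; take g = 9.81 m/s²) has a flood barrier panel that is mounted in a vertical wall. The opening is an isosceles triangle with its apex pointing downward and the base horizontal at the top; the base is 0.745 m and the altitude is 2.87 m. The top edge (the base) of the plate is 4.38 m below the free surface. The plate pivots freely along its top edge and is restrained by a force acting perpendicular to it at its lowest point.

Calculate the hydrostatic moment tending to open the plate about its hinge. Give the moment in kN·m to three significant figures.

γ = ρg = 843 × 9.81 / 1000 = 8.26983 kN/m³.
With the apex down, the centroid sits h/3 = 2.87/3 = 0.956667 m below the base (the top edge), so the centroid depth is h_c = 4.38 + 0.956667 = 5.33667 m.
A = ½ × 0.745 × 2.87 = 1.06907 m².
Resultant F = γ·h_c·A = 8.26983 × 5.33667 × 1.06907 = 47.1816 kN.
I_c = b·h³/36 = 0.745 × 2.87³/36 = 0.489215 m⁴.
Centre of pressure: y_p = y_c + I_c/(y_c·A) = 5.33667 + 0.489215/(5.33667 × 1.06907) = 5.33667 + 0.0857479 = 5.42242 m along the plane.
The resultant acts 0.956667 + 0.0857479 = 1.04241 m (along the plate) below the hinge at the top edge, so the moment about the hinge is M = F × 1.04241 = 47.1816 × 1.04241 = 49.1826 kN·m.

M ≈ 49.2 kN·m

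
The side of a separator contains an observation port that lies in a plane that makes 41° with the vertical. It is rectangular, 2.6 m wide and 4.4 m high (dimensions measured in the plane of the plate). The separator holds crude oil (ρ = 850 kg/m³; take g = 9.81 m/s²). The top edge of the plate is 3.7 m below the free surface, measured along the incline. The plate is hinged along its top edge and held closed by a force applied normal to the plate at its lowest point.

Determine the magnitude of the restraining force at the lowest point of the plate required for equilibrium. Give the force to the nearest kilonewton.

P ≈ 239 kN

γ = ρg = 850 × 9.81 / 1000 = 8.3385 kN/m³.
The plate makes 41° with the vertical, i.e. θ = 90° − 41° = 49° to the horizontal. Measuring y along the incline from the free-surface line, vertical depth h = y·sinθ with sinθ = 0.754710.
The centroid lies 4.4/2 = 2.2 m below the top edge, so y_c = 3.7 + 2.2 = 5.9 m and h_c = 5.9 × 0.754710 = 4.45279 m.
A = 2.6 × 4.4 = 11.44 m².
Resultant F = γ·h_c·A = 8.3385 × 4.45279 × 11.44 = 424.763 kN.
I_c = b·h³/12 = 2.6 × 4.4³/12 = 18.4565 m⁴.
Centre of pressure: y_p = y_c + I_c/(y_c·A) = 5.9 + 18.4565/(5.9 × 11.44) = 5.9 + 0.273446 = 6.17345 m along the plane.
The resultant acts 2.2 + 0.273446 = 2.47345 m (along the plate) below the hinge at the top edge, so the moment about the hinge is M = F × 2.47345 = 424.763 × 2.47345 = 1050.63 kN·m.
A normal force at the bottom, 4.4 m from the hinge, must supply this moment: P = 1050.63/4.4 = 238.78 kN.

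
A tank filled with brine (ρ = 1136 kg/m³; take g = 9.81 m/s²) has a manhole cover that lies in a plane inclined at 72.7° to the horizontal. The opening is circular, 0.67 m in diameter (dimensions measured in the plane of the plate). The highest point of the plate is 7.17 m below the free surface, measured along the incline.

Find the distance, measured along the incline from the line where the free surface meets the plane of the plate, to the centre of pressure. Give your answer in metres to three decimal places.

γ = ρg = 1136 × 9.81 / 1000 = 11.14416 kN/m³.
Let θ = 72.7° be the plate's angle to the horizontal; measure y along the incline from where the plane meets the free surface. Vertical depth h = y·sinθ with sinθ = 0.954761.
The centroid is at the centre, 0.335 m below the top of the plate, so y_c = 7.17 + 0.335 = 7.505 m and h_c = 7.505 × 0.954761 = 7.16548 m.
A = π(0.335)² = 0.352565 m².
Resultant F = γ·h_c·A = 11.14416 × 7.16548 × 0.352565 = 28.1535 kN.
I_c = πr⁴/4 = π × 0.335⁴/4 = 0.00989166 m⁴.
Centre of pressure: y_p = y_c + I_c/(y_c·A) = 7.505 + 0.00989166/(7.505 × 0.352565) = 7.505 + 0.00373834 = 7.50874 m along the plane.

y_p = 7.509 m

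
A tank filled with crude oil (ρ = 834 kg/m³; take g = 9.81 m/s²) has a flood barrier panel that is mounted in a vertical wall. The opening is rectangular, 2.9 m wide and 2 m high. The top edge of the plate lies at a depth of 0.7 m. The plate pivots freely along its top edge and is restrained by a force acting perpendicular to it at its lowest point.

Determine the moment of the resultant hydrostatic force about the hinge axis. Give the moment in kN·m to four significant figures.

γ = ρg = 834 × 9.81 / 1000 = 8.18154 kN/m³.
The centroid lies 2/2 = 1 m below the top edge, so the centroid depth is h_c = 0.7 + 1 = 1.7 m.
A = 2.9 × 2 = 5.8 m².
Resultant F = γ·h_c·A = 8.18154 × 1.7 × 5.8 = 80.67 kN.
I_c = b·h³/12 = 2.9 × 2³/12 = 1.93333 m⁴.
Centre of pressure: y_p = y_c + I_c/(y_c·A) = 1.7 + 1.93333/(1.7 × 5.8) = 1.7 + 0.196078 = 1.89608 m along the plane.
The resultant acts 1 + 0.196078 = 1.19608 m (along the plate) below the hinge at the top edge, so the moment about the hinge is M = F × 1.19608 = 80.67 × 1.19608 = 96.4878 kN·m.

M ≈ 96.49 kN·m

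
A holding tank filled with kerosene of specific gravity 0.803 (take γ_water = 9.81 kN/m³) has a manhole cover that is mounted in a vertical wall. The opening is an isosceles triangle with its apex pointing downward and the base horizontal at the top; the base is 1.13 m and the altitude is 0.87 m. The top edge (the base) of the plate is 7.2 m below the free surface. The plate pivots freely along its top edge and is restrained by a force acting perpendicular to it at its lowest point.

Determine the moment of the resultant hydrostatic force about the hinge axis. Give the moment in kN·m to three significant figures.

M ≈ 8.57 kN·m

γ = 0.803 × 9.81 = 7.87743 kN/m³.
With the apex down, the centroid sits h/3 = 0.87/3 = 0.29 m below the base (the top edge), so the centroid depth is h_c = 7.2 + 0.29 = 7.49 m.
A = ½ × 1.13 × 0.87 = 0.49155 m².
Resultant F = γ·h_c·A = 7.87743 × 7.49 × 0.49155 = 29.0024 kN.
I_c = b·h³/36 = 1.13 × 0.87³/36 = 0.0206697 m⁴.
Centre of pressure: y_p = y_c + I_c/(y_c·A) = 7.49 + 0.0206697/(7.49 × 0.49155) = 7.49 + 0.00561416 = 7.49561 m along the plane.
The resultant acts 0.29 + 0.00561416 = 0.295614 m (along the plate) below the hinge at the top edge, so the moment about the hinge is M = F × 0.295614 = 29.0024 × 0.295614 = 8.57352 kN·m.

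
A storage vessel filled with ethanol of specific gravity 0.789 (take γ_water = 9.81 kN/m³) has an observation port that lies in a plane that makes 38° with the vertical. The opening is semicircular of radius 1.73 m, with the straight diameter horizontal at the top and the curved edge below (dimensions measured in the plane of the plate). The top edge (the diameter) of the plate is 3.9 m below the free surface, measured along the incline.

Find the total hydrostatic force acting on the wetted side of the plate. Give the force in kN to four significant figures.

F ≈ 132.9 kN

γ = 0.789 × 9.81 = 7.74009 kN/m³.
The plate makes 38° with the vertical, i.e. θ = 90° − 38° = 52° to the horizontal. Measuring y along the incline from the free-surface line, vertical depth h = y·sinθ with sinθ = 0.788011.
The centroid of a semicircle lies 4r/(3π) = 0.734235 m from the diameter, here below the top edge, so y_c = 3.9 + 0.734235 = 4.63424 m and h_c = 4.63424 × 0.788011 = 3.65183 m.
A = πr²/2 = π × 1.73²/2 = 4.70124 m².
Resultant F = γ·h_c·A = 7.74009 × 3.65183 × 4.70124 = 132.883 kN.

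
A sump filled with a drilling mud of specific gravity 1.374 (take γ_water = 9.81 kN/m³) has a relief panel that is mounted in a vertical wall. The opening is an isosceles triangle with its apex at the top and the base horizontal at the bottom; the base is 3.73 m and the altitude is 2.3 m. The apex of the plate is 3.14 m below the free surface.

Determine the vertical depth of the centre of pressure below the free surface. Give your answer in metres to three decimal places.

γ = 1.374 × 9.81 = 13.47894 kN/m³.
With the apex up, the centroid sits 2h/3 = 2 × 2.3/3 = 1.53333 m below the apex, so the centroid depth is h_c = 3.14 + 1.53333 = 4.67333 m.
A = ½ × 3.73 × 2.3 = 4.2895 m².
Resultant F = γ·h_c·A = 13.47894 × 4.67333 × 4.2895 = 270.202 kN.
I_c = b·h³/36 = 3.73 × 2.3³/36 = 1.26064 m⁴.
Centre of pressure: y_p = y_c + I_c/(y_c·A) = 4.67333 + 1.26064/(4.67333 × 4.2895) = 4.67333 + 0.0628866 = 4.73622 m along the plane.

h_p = 4.736 m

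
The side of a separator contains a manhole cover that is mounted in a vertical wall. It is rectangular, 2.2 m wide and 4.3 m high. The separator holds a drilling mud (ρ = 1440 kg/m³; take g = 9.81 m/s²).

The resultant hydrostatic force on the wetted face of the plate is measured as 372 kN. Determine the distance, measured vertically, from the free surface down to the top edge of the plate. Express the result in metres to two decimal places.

γ = ρg = 1440 × 9.81 / 1000 = 14.1264 kN/m³.
A = 2.2 × 4.3 = 9.46 m².
From F = γ·h_c·A, the centroid depth is h_c = 372/(14.1264 × 9.46) = 2.78369 m.
The centroid lies 4.3/2 = 2.15 m below the top edge, so the top edge sits at h_top = 2.78369 − 2.15 = 0.63369 m below the surface.

d_top ≈ 0.63 m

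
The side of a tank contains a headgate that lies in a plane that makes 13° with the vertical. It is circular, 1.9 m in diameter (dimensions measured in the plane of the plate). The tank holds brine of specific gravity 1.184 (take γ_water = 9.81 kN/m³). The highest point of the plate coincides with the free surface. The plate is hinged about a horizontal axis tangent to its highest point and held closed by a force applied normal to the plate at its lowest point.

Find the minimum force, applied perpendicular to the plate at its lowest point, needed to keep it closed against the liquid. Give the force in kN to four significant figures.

P ≈ 19.05 kN

γ = 1.184 × 9.81 = 11.61504 kN/m³.
The plate makes 13° with the vertical, i.e. θ = 90° − 13° = 77° to the horizontal. Measuring y along the incline from the free-surface line, vertical depth h = y·sinθ with sinθ = 0.974370.
The centroid is at the centre, 0.95 m below the top of the plate, so y_c = 0.95 m and h_c = 0.95 × 0.974370 = 0.925651 m.
A = π(0.95)² = 2.83529 m².
Resultant F = γ·h_c·A = 11.61504 × 0.925651 × 2.83529 = 30.4835 kN.
I_c = πr⁴/4 = π × 0.95⁴/4 = 0.639712 m⁴.
Centre of pressure: y_p = y_c + I_c/(y_c·A) = 0.95 + 0.639712/(0.95 × 2.83529) = 0.95 + 0.2375 = 1.1875 m along the plane.
The resultant acts 0.95 + 0.2375 = 1.1875 m (along the plate) below the hinge at the top edge, so the moment about the hinge is M = F × 1.1875 = 30.4835 × 1.1875 = 36.1992 kN·m.
A normal force at the bottom, 1.9 m from the hinge, must supply this moment: P = 36.1992/1.9 = 19.0522 kN.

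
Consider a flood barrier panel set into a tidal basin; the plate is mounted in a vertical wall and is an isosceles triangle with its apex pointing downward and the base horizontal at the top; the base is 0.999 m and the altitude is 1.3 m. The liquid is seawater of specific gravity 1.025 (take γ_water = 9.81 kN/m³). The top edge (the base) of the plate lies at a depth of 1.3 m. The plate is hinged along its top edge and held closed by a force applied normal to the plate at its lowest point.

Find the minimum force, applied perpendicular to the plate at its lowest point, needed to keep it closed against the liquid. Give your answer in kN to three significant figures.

γ = 1.025 × 9.81 = 10.05525 kN/m³.
With the apex down, the centroid sits h/3 = 1.3/3 = 0.433333 m below the base (the top edge), so the centroid depth is h_c = 1.3 + 0.433333 = 1.73333 m.
A = ½ × 0.999 × 1.3 = 0.64935 m².
Resultant F = γ·h_c·A = 10.05525 × 1.73333 × 0.64935 = 11.3176 kN.
I_c = b·h³/36 = 0.999 × 1.3³/36 = 0.0609668 m⁴.
Centre of pressure: y_p = y_c + I_c/(y_c·A) = 1.73333 + 0.0609668/(1.73333 × 0.64935) = 1.73333 + 0.0541668 = 1.7875 m along the plane.
The resultant acts 0.433333 + 0.0541668 = 0.4875 m (along the plate) below the hinge at the top edge, so the moment about the hinge is M = F × 0.4875 = 11.3176 × 0.4875 = 5.51733 kN·m.
A normal force at the bottom, 1.3 m from the hinge, must supply this moment: P = 5.51733/1.3 = 4.2441 kN.

P ≈ 4.24 kN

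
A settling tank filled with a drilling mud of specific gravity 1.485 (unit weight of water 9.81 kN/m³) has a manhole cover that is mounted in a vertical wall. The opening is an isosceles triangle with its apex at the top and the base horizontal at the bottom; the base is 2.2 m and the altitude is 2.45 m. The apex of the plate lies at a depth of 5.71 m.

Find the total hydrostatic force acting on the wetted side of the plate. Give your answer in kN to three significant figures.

F ≈ 288 kN

γ = 1.485 × 9.81 = 14.56785 kN/m³.
With the apex up, the centroid sits 2h/3 = 2 × 2.45/3 = 1.63333 m below the apex, so the centroid depth is h_c = 5.71 + 1.63333 = 7.34333 m.
A = ½ × 2.2 × 2.45 = 2.695 m².
Resultant F = γ·h_c·A = 14.56785 × 7.34333 × 2.695 = 288.302 kN.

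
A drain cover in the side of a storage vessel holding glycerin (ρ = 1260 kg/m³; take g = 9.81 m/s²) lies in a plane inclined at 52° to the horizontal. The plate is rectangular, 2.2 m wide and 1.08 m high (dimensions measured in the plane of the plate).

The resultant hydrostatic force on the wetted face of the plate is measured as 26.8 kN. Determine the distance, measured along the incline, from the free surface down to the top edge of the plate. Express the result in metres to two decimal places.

γ = ρg = 1260 × 9.81 / 1000 = 12.3606 kN/m³.
A = 2.2 × 1.08 = 2.376 m².
From F = γ·h_c·A, the centroid depth is h_c = 26.8/(12.3606 × 2.376) = 0.912533 m.
Let θ = 52° be the plate's angle to the horizontal; measure y along the incline from where the plane meets the free surface. Vertical depth h = y·sinθ with sinθ = 0.788011.
Along the incline, y_c = h_c/sinθ = 0.912533/0.788011 = 1.15802 m.
The centroid lies 1.08/2 = 0.54 m below the top edge, so the top edge sits at y_top = 1.15802 − 0.54 = 0.61802 m along the incline.

y_top ≈ 0.62 m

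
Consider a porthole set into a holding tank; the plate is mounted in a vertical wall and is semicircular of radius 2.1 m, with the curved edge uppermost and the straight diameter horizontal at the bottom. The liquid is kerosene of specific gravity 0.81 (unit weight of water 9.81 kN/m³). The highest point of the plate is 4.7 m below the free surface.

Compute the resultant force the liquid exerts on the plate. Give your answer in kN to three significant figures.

F ≈ 325 kN

γ = 0.81 × 9.81 = 7.9461 kN/m³.
The centroid lies 4r/(3π) = 0.891268 m above the diameter, so r − 4r/(3π) = 2.1 − 0.891268 = 1.20873 m below the topmost point, so the centroid depth is h_c = 4.7 + 1.20873 = 5.90873 m.
A = πr²/2 = π × 2.1²/2 = 6.92721 m².
Resultant F = γ·h_c·A = 7.9461 × 5.90873 × 6.92721 = 325.242 kN.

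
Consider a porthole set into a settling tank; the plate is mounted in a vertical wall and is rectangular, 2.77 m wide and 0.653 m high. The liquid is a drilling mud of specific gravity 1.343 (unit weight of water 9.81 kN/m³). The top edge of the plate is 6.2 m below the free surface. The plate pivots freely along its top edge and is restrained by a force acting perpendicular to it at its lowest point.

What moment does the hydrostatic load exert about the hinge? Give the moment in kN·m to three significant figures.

M ≈ 51.6 kN·m

γ = 1.343 × 9.81 = 13.17483 kN/m³.
The centroid lies 0.653/2 = 0.3265 m below the top edge, so the centroid depth is h_c = 6.2 + 0.3265 = 6.5265 m.
A = 2.77 × 0.653 = 1.80881 m².
Resultant F = γ·h_c·A = 13.17483 × 6.5265 × 1.80881 = 155.531 kN.
I_c = b·h³/12 = 2.77 × 0.653³/12 = 0.0642744 m⁴.
Centre of pressure: y_p = y_c + I_c/(y_c·A) = 6.5265 + 0.0642744/(6.5265 × 1.80881) = 6.5265 + 0.00544458 = 6.53194 m along the plane.
The resultant acts 0.3265 + 0.00544458 = 0.331945 m (along the plate) below the hinge at the top edge, so the moment about the hinge is M = F × 0.331945 = 155.531 × 0.331945 = 51.6277 kN·m.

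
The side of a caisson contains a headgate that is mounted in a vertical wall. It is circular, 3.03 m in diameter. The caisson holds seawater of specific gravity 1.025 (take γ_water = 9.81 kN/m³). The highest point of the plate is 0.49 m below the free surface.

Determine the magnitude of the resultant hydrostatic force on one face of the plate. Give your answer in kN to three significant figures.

γ = 1.025 × 9.81 = 10.05525 kN/m³.
The centroid is at the centre, 1.515 m below the top of the plate, so the centroid depth is h_c = 0.49 + 1.515 = 2.005 m.
A = π(1.515)² = 7.21066 m².
Resultant F = γ·h_c·A = 10.05525 × 2.005 × 7.21066 = 145.373 kN.

F ≈ 145 kN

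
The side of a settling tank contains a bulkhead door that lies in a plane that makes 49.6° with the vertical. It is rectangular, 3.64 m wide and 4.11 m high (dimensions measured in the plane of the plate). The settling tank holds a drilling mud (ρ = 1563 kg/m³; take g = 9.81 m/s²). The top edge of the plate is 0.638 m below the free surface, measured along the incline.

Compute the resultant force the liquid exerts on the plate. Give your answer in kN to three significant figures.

F ≈ 400 kN

γ = ρg = 1563 × 9.81 / 1000 = 15.33303 kN/m³.
The plate makes 49.6° with the vertical, i.e. θ = 90° − 49.6° = 40.4° to the horizontal. Measuring y along the incline from the free-surface line, vertical depth h = y·sinθ with sinθ = 0.648120.
The centroid lies 4.11/2 = 2.055 m below the top edge, so y_c = 0.638 + 2.055 = 2.693 m and h_c = 2.693 × 0.648120 = 1.74539 m.
A = 3.64 × 4.11 = 14.9604 m².
Resultant F = γ·h_c·A = 15.33303 × 1.74539 × 14.9604 = 400.372 kN.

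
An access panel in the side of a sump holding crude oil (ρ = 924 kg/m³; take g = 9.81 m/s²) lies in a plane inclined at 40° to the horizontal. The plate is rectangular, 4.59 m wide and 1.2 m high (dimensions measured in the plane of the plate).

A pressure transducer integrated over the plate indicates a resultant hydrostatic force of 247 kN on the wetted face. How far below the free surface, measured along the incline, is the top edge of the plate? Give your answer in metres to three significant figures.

γ = ρg = 924 × 9.81 / 1000 = 9.06444 kN/m³.
A = 4.59 × 1.2 = 5.508 m².
From F = γ·h_c·A, the centroid depth is h_c = 247/(9.06444 × 5.508) = 4.94723 m.
Let θ = 40° be the plate's angle to the horizontal; measure y along the incline from where the plane meets the free surface. Vertical depth h = y·sinθ with sinθ = 0.642788.
Along the incline, y_c = h_c/sinθ = 4.94723/0.642788 = 7.69652 m.
The centroid lies 1.2/2 = 0.6 m below the top edge, so the top edge sits at y_top = 7.69652 − 0.6 = 7.09652 m along the incline.

y_top ≈ 7.10 m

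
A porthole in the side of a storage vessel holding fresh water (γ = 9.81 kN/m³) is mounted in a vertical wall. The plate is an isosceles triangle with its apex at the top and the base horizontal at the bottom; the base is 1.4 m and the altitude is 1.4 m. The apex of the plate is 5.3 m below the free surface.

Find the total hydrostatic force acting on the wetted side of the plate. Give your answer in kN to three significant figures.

γ = 9.81 kN/m³.
With the apex up, the centroid sits 2h/3 = 2 × 1.4/3 = 0.933333 m below the apex, so the centroid depth is h_c = 5.3 + 0.933333 = 6.23333 m.
A = ½ × 1.4 × 1.4 = 0.98 m².
Resultant F = γ·h_c·A = 9.81 × 6.23333 × 0.98 = 59.926 kN.

F ≈ 59.9 kN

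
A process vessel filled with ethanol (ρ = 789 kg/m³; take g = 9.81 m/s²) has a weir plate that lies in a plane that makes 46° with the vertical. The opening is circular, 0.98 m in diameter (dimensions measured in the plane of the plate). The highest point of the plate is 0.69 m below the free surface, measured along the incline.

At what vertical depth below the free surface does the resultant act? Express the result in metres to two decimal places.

h_p = 0.86 m

γ = ρg = 789 × 9.81 / 1000 = 7.74009 kN/m³.
The plate makes 46° with the vertical, i.e. θ = 90° − 46° = 44° to the horizontal. Measuring y along the incline from the free-surface line, vertical depth h = y·sinθ with sinθ = 0.694658.
The centroid is at the centre, 0.49 m below the top of the plate, so y_c = 0.69 + 0.49 = 1.18 m and h_c = 1.18 × 0.694658 = 0.819696 m.
A = π(0.49)² = 0.754296 m².
Resultant F = γ·h_c·A = 7.74009 × 0.819696 × 0.754296 = 4.78565 kN.
I_c = πr⁴/4 = π × 0.49⁴/4 = 0.0452766 m⁴.
Centre of pressure: y_p = y_c + I_c/(y_c·A) = 1.18 + 0.0452766/(1.18 × 0.754296) = 1.18 + 0.0508686 = 1.23087 m along the plane.
Vertically, h_p = y_p·sinθ = 1.23087 × 0.694658 = 0.855034 m.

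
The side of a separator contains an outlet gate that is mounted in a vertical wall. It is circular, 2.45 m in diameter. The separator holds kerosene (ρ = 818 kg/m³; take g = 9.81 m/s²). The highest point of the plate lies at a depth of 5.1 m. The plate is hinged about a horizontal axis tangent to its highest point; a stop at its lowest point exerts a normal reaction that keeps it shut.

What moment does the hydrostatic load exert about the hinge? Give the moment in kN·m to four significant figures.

γ = ρg = 818 × 9.81 / 1000 = 8.02458 kN/m³.
The centroid is at the centre, 1.225 m below the top of the plate, so the centroid depth is h_c = 5.1 + 1.225 = 6.325 m.
A = π(1.225)² = 4.71435 m².
Resultant F = γ·h_c·A = 8.02458 × 6.325 × 4.71435 = 239.279 kN.
I_c = πr⁴/4 = π × 1.225⁴/4 = 1.76862 m⁴.
Centre of pressure: y_p = y_c + I_c/(y_c·A) = 6.325 + 1.76862/(6.325 × 4.71435) = 6.325 + 0.0593133 = 6.38431 m along the plane.
The resultant acts 1.225 + 0.0593133 = 1.28431 m (along the plate) below the hinge at the top edge, so the moment about the hinge is M = F × 1.28431 = 239.279 × 1.28431 = 307.308 kN·m.

M ≈ 307.3 kN·m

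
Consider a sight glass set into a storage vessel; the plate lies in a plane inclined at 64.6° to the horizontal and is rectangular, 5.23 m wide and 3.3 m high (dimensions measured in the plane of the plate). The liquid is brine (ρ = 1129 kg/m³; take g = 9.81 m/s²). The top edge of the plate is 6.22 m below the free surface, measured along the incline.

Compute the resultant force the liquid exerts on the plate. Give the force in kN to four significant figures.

F ≈ 1359 kN

γ = ρg = 1129 × 9.81 / 1000 = 11.07549 kN/m³.
Let θ = 64.6° be the plate's angle to the horizontal; measure y along the incline from where the plane meets the free surface. Vertical depth h = y·sinθ with sinθ = 0.903335.
The centroid lies 3.3/2 = 1.65 m below the top edge, so y_c = 6.22 + 1.65 = 7.87 m and h_c = 7.87 × 0.903335 = 7.10925 m.
A = 5.23 × 3.3 = 17.259 m².
Resultant F = γ·h_c·A = 11.07549 × 7.10925 × 17.259 = 1358.95 kN.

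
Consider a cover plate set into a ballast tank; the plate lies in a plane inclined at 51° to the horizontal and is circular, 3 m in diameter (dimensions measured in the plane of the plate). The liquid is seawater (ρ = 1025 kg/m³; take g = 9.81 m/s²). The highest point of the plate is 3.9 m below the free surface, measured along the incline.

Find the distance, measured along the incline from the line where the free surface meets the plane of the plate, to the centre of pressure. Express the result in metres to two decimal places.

γ = ρg = 1025 × 9.81 / 1000 = 10.05525 kN/m³.
Let θ = 51° be the plate's angle to the horizontal; measure y along the incline from where the plane meets the free surface. Vertical depth h = y·sinθ with sinθ = 0.777146.
The centroid is at the centre, 1.5 m below the top of the plate, so y_c = 3.9 + 1.5 = 5.4 m and h_c = 5.4 × 0.777146 = 4.19659 m.
A = π(1.5)² = 7.06858 m².
Resultant F = γ·h_c·A = 10.05525 × 4.19659 × 7.06858 = 298.278 kN.
I_c = πr⁴/4 = π × 1.5⁴/4 = 3.97608 m⁴.
Centre of pressure: y_p = y_c + I_c/(y_c·A) = 5.4 + 3.97608/(5.4 × 7.06858) = 5.4 + 0.104167 = 5.50417 m along the plane.

y_p = 5.50 m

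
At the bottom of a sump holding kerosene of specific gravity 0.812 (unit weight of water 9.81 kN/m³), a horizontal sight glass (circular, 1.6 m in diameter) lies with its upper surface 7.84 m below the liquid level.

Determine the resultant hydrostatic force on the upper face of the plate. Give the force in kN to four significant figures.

γ = 0.812 × 9.81 = 7.96572 kN/m³.
The plate is horizontal, so pressure is uniform at p = γ·h = 7.96572 × 7.84 = 62.4512 kN/m².
A = π(0.8)² = 2.01062 m².
F = p·A = 62.4512 × 2.01062 = 125.566 kN.

F ≈ 125.6 kN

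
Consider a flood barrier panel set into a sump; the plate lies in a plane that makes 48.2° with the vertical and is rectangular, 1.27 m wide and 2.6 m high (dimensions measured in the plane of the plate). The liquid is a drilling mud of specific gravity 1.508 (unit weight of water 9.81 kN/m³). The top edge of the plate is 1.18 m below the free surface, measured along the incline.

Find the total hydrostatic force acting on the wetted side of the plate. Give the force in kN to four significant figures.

γ = 1.508 × 9.81 = 14.79348 kN/m³.
The plate makes 48.2° with the vertical, i.e. θ = 90° − 48.2° = 41.8° to the horizontal. Measuring y along the incline from the free-surface line, vertical depth h = y·sinθ with sinθ = 0.666532.
The centroid lies 2.6/2 = 1.3 m below the top edge, so y_c = 1.18 + 1.3 = 2.48 m and h_c = 2.48 × 0.666532 = 1.653 m.
A = 1.27 × 2.6 = 3.302 m².
Resultant F = γ·h_c·A = 14.79348 × 1.653 × 3.302 = 80.7459 kN.

F ≈ 80.75 kN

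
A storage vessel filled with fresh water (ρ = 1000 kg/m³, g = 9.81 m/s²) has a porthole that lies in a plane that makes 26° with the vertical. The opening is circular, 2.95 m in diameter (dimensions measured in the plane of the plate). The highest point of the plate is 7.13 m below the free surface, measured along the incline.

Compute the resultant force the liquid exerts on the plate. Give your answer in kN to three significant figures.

F ≈ 519 kN

γ = ρg = 1000 × 9.81 = 9810 N/m³ = 9.81 kN/m³.
The plate makes 26° with the vertical, i.e. θ = 90° − 26° = 64° to the horizontal. Measuring y along the incline from the free-surface line, vertical depth h = y·sinθ with sinθ = 0.898794.
The centroid is at the centre, 1.475 m below the top of the plate, so y_c = 7.13 + 1.475 = 8.605 m and h_c = 8.605 × 0.898794 = 7.73412 m.
A = π(1.475)² = 6.83493 m².
Resultant F = γ·h_c·A = 9.81 × 7.73412 × 6.83493 = 518.578 kN.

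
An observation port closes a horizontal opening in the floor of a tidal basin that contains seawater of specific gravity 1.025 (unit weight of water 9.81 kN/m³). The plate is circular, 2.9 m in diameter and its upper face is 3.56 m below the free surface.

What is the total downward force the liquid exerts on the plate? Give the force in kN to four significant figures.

F ≈ 236.4 kN

γ = 1.025 × 9.81 = 10.05525 kN/m³.
The plate is horizontal, so pressure is uniform at p = γ·h = 10.05525 × 3.56 = 35.7967 kN/m².
A = π(1.45)² = 6.6052 m².
F = p·A = 35.7967 × 6.6052 = 236.444 kN.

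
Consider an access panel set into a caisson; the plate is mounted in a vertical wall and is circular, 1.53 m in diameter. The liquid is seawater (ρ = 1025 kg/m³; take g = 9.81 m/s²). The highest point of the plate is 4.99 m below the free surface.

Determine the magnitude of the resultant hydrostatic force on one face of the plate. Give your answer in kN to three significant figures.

γ = ρg = 1025 × 9.81 / 1000 = 10.05525 kN/m³.
The centroid is at the centre, 0.765 m below the top of the plate, so the centroid depth is h_c = 4.99 + 0.765 = 5.755 m.
A = π(0.765)² = 1.83854 m².
Resultant F = γ·h_c·A = 10.05525 × 5.755 × 1.83854 = 106.393 kN.

F ≈ 106 kN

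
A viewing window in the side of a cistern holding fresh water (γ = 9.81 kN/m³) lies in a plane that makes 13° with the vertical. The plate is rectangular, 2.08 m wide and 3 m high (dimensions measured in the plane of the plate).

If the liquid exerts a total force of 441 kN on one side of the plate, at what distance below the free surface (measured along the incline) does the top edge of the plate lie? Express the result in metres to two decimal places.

γ = 9.81 kN/m³.
A = 2.08 × 3 = 6.24 m².
From F = γ·h_c·A, the centroid depth is h_c = 441/(9.81 × 6.24) = 7.20419 m.
The plate makes 13° with the vertical, i.e. θ = 90° − 13° = 77° to the horizontal. Measuring y along the incline from the free-surface line, vertical depth h = y·sinθ with sinθ = 0.974370.
Along the incline, y_c = h_c/sinθ = 7.20419/0.974370 = 7.39369 m.
The centroid lies 3/2 = 1.5 m below the top edge, so the top edge sits at y_top = 7.39369 − 1.5 = 5.89369 m along the incline.

y_top ≈ 5.89 m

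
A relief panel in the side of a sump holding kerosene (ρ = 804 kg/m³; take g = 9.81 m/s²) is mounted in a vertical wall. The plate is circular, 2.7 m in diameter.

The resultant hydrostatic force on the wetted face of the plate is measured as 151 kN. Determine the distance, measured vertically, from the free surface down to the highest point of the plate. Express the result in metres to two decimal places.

γ = ρg = 804 × 9.81 / 1000 = 7.88724 kN/m³.
A = π(1.35)² = 5.72555 m².
From F = γ·h_c·A, the centroid depth is h_c = 151/(7.88724 × 5.72555) = 3.34376 m.
The centroid is at the centre, 1.35 m below the top of the plate, so the highest point sits at h_top = 3.34376 − 1.35 = 1.99376 m below the surface.

d_top ≈ 1.99 m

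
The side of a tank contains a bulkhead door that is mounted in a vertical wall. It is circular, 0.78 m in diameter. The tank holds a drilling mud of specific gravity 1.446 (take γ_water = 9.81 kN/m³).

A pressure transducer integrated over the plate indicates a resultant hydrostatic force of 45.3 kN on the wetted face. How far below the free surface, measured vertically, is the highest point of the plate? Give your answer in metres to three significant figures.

γ = 1.446 × 9.81 = 14.18526 kN/m³.
A = π(0.39)² = 0.477836 m².
From F = γ·h_c·A, the centroid depth is h_c = 45.3/(14.18526 × 0.477836) = 6.68316 m.
The centroid is at the centre, 0.39 m below the top of the plate, so the highest point sits at h_top = 6.68316 − 0.39 = 6.29316 m below the surface.

d_top ≈ 6.29 m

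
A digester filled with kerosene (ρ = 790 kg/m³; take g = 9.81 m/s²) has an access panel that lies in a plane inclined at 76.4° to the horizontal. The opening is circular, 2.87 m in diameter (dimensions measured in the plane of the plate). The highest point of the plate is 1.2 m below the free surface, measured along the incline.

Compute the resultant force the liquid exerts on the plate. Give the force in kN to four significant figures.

γ = ρg = 790 × 9.81 / 1000 = 7.7499 kN/m³.
Let θ = 76.4° be the plate's angle to the horizontal; measure y along the incline from where the plane meets the free surface. Vertical depth h = y·sinθ with sinθ = 0.971961.
The centroid is at the centre, 1.435 m below the top of the plate, so y_c = 1.2 + 1.435 = 2.635 m and h_c = 2.635 × 0.971961 = 2.56112 m.
A = π(1.435)² = 6.46925 m².
Resultant F = γ·h_c·A = 7.7499 × 2.56112 × 6.46925 = 128.404 kN.

F ≈ 128.4 kN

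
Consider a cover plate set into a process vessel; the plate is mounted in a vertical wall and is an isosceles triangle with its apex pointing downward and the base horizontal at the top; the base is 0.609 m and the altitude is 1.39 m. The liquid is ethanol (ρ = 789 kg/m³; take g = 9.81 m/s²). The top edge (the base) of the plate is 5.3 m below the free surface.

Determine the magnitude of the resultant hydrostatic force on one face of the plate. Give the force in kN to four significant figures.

γ = ρg = 789 × 9.81 / 1000 = 7.74009 kN/m³.
With the apex down, the centroid sits h/3 = 1.39/3 = 0.463333 m below the base (the top edge), so the centroid depth is h_c = 5.3 + 0.463333 = 5.76333 m.
A = ½ × 0.609 × 1.39 = 0.423255 m².
Resultant F = γ·h_c·A = 7.74009 × 5.76333 × 0.423255 = 18.8809 kN.

F ≈ 18.88 kN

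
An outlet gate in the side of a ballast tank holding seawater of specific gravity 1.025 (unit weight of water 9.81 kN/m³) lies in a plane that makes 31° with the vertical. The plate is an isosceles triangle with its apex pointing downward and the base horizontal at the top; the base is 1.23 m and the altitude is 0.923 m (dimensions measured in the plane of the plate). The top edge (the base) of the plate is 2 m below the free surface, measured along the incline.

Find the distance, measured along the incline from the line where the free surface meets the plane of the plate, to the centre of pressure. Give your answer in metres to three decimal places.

γ = 1.025 × 9.81 = 10.05525 kN/m³.
The plate makes 31° with the vertical, i.e. θ = 90° − 31° = 59° to the horizontal. Measuring y along the incline from the free-surface line, vertical depth h = y·sinθ with sinθ = 0.857167.
With the apex down, the centroid sits h/3 = 0.923/3 = 0.307667 m below the base (the top edge), so y_c = 2 + 0.307667 = 2.30767 m and h_c = 2.30767 × 0.857167 = 1.97806 m.
A = ½ × 1.23 × 0.923 = 0.567645 m².
Resultant F = γ·h_c·A = 10.05525 × 1.97806 × 0.567645 = 11.2904 kN.
I_c = b·h³/36 = 1.23 × 0.923³/36 = 0.0268663 m⁴.
Centre of pressure: y_p = y_c + I_c/(y_c·A) = 2.30767 + 0.0268663/(2.30767 × 0.567645) = 2.30767 + 0.0205096 = 2.32818 m along the plane.

y_p = 2.328 m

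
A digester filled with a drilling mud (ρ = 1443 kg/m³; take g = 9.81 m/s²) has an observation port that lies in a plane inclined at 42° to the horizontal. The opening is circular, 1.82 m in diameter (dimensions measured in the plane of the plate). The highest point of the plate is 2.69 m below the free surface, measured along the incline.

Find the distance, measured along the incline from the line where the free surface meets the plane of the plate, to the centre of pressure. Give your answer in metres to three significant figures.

y_p = 3.66 m

γ = ρg = 1443 × 9.81 / 1000 = 14.15583 kN/m³.
Let θ = 42° be the plate's angle to the horizontal; measure y along the incline from where the plane meets the free surface. Vertical depth h = y·sinθ with sinθ = 0.669131.
The centroid is at the centre, 0.91 m below the top of the plate, so y_c = 2.69 + 0.91 = 3.6 m and h_c = 3.6 × 0.669131 = 2.40887 m.
A = π(0.91)² = 2.60155 m².
Resultant F = γ·h_c·A = 14.15583 × 2.40887 × 2.60155 = 88.7117 kN.
I_c = πr⁴/4 = π × 0.91⁴/4 = 0.538586 m⁴.
Centre of pressure: y_p = y_c + I_c/(y_c·A) = 3.6 + 0.538586/(3.6 × 2.60155) = 3.6 + 0.057507 = 3.65751 m along the plane.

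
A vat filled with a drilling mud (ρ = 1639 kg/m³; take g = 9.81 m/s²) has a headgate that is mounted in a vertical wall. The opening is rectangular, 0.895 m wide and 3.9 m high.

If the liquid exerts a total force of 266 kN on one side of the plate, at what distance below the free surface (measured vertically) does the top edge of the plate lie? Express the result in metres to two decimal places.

γ = ρg = 1639 × 9.81 / 1000 = 16.07859 kN/m³.
A = 0.895 × 3.9 = 3.4905 m².
From F = γ·h_c·A, the centroid depth is h_c = 266/(16.07859 × 3.4905) = 4.73965 m.
The centroid lies 3.9/2 = 1.95 m below the top edge, so the top edge sits at h_top = 4.73965 − 1.95 = 2.78965 m below the surface.

d_top ≈ 2.79 m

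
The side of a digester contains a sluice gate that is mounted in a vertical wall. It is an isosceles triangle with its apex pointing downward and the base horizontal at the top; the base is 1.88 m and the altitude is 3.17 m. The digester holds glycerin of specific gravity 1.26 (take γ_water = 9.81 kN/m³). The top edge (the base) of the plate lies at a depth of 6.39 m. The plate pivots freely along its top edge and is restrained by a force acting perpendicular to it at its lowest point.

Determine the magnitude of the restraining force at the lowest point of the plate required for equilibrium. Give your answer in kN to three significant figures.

P ≈ 97.9 kN

γ = 1.26 × 9.81 = 12.3606 kN/m³.
With the apex down, the centroid sits h/3 = 3.17/3 = 1.05667 m below the base (the top edge), so the centroid depth is h_c = 6.39 + 1.05667 = 7.44667 m.
A = ½ × 1.88 × 3.17 = 2.9798 m².
Resultant F = γ·h_c·A = 12.3606 × 7.44667 × 2.9798 = 274.277 kN.
I_c = b·h³/36 = 1.88 × 3.17³/36 = 1.66354 m⁴.
Centre of pressure: y_p = y_c + I_c/(y_c·A) = 7.44667 + 1.66354/(7.44667 × 2.9798) = 7.44667 + 0.0749694 = 7.52164 m along the plane.
The resultant acts 1.05667 + 0.0749694 = 1.13164 m (along the plate) below the hinge at the top edge, so the moment about the hinge is M = F × 1.13164 = 274.277 × 1.13164 = 310.383 kN·m.
A normal force at the bottom, 3.17 m from the hinge, must supply this moment: P = 310.383/3.17 = 97.9126 kN.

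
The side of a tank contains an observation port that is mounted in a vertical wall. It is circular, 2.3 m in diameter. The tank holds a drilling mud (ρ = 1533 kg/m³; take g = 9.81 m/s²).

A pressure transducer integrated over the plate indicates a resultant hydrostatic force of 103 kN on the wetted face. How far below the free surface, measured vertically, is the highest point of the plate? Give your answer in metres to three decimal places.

d_top ≈ 0.498 m

γ = ρg = 1533 × 9.81 / 1000 = 15.03873 kN/m³.
A = π(1.15)² = 4.15476 m².
From F = γ·h_c·A, the centroid depth is h_c = 103/(15.03873 × 4.15476) = 1.64847 m.
The centroid is at the centre, 1.15 m below the top of the plate, so the highest point sits at h_top = 1.64847 − 1.15 = 0.49847 m below the surface.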